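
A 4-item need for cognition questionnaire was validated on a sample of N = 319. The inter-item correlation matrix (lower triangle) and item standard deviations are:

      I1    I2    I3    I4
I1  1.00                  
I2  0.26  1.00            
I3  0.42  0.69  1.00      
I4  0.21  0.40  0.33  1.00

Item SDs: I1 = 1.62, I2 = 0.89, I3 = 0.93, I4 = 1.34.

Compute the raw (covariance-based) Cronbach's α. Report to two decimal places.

α = 0.65

Σσ²ᵢ = 1.62² + 0.89² + 0.93² + 1.34² = 6.0770
Covariances σ_ij = r_ij · s_i · s_j:
  σ(I1,I2) = 0.26 × 1.62 × 0.89 = 0.3749
  σ(I1,I3) = 0.42 × 1.62 × 0.93 = 0.6328
  σ(I1,I4) = 0.21 × 1.62 × 1.34 = 0.4559
  σ(I2,I3) = 0.69 × 0.89 × 0.93 = 0.5711
  σ(I2,I4) = 0.40 × 0.89 × 1.34 = 0.4770
  σ(I3,I4) = 0.33 × 0.93 × 1.34 = 0.4112
σ²_T = Σσ²ᵢ + 2·Σσ_ij = 6.0770 + 2 × 2.9229 = 11.9228
α = (4/3)·(1 − 6.0770/11.9228) = 0.65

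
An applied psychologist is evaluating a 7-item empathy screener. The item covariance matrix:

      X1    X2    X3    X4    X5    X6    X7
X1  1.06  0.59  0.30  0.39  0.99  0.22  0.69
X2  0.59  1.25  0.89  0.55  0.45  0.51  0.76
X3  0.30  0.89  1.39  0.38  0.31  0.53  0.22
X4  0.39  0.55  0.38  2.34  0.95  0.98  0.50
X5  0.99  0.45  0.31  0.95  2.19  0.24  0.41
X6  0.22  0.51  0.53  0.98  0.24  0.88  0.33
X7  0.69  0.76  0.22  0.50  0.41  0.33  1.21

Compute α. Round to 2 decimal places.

α = 0.80

Σσᵢ² = 1.06 + 1.25 + 1.39 + 2.34 + 2.19 + 0.88 + 1.21 = 10.32
Sum of the distinct covariances = 11.19
Var(T) = 10.32 + 2 × 11.19 = 32.70
α = (k/(k−1))·(1 − Σσᵢ²/Var(T)) = (7/6)·(1 − 10.32/32.70) = 0.80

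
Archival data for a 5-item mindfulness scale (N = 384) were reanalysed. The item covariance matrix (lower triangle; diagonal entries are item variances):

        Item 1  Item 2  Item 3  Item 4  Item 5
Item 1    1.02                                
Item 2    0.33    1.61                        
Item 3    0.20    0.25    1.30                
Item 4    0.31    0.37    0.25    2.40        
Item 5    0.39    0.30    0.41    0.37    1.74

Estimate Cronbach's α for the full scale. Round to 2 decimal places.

sum of item variances = 1.02 + 1.61 + 1.30 + 2.40 + 1.74 = 8.07
Sum of off-diagonal covariances = 3.18
total variance = 8.07 + 2 × 3.18 = 14.43
α = (k/(k−1))·(1 − sum of item variances/total variance) = (5/4)·(1 − 8.07/14.43) = 0.55

α = 0.55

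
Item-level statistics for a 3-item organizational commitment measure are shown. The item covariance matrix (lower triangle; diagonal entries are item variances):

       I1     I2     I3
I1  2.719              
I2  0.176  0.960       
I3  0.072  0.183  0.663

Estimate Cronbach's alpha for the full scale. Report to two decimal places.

Cronbach's alpha = 0.25

Σσ²ᵢ = 2.719 + 0.960 + 0.663 = 4.342
Sum of the distinct covariances = 0.431
σ²_total = 4.342 + 2 × 0.431 = 5.204
α = (k/(k−1))·(1 − Σσ²ᵢ/σ²_total) = (3/2)·(1 − 4.342/5.204) = 0.25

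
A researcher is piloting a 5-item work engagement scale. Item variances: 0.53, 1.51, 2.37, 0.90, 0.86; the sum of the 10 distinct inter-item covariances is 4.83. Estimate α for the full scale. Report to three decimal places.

Σσᵢ² = 0.53 + 1.51 + 2.37 + 0.90 + 0.86 = 6.17
Sum of distinct covariances = 4.83
σ²_total = Σσᵢ² + 2·Σcov = 6.17 + 2 × 4.83 = 15.83
α = (5/4)·(1 − 6.17/15.83) = 0.763

α = 0.763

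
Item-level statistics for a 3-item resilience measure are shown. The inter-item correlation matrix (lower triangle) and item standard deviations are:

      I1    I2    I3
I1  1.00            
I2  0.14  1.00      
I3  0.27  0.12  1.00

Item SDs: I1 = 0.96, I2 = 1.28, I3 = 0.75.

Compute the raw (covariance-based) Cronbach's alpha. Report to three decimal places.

α = 0.354

Σσ²ᵢ = 0.96² + 1.28² + 0.75² = 3.1225
Covariances σ_ij = r_ij · s_i · s_j:
  σ(I1,I2) = 0.14 × 0.96 × 1.28 = 0.1720
  σ(I1,I3) = 0.27 × 0.96 × 0.75 = 0.1944
  σ(I2,I3) = 0.12 × 1.28 × 0.75 = 0.1152
σ²_T = Σσ²ᵢ + 2·Σσ_ij = 3.1225 + 2 × 0.4816 = 4.0857
α = (3/2)·(1 − 3.1225/4.0857) = 0.354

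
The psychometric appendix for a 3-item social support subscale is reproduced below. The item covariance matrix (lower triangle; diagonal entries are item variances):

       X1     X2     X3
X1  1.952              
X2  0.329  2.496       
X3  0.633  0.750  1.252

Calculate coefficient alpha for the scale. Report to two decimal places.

ΣVar(i) = 1.952 + 2.496 + 1.252 = 5.700
Sum of the distinct covariances = 1.712
σ²_total = 5.700 + 2 × 1.712 = 9.124
α = (k/(k−1))·(1 − ΣVar(i)/σ²_total) = (3/2)·(1 − 5.700/9.124) = 0.56

coefficient alpha = 0.56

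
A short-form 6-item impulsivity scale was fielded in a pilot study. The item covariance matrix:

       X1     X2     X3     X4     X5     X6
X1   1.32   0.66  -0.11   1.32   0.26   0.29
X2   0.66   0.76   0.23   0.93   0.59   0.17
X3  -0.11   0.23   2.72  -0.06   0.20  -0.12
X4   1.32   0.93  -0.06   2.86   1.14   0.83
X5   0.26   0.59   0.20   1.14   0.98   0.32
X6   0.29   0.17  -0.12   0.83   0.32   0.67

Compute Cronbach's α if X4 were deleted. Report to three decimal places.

Cronbach's α = 0.545

Remaining items: X1, X2, X3, X5, X6 (k = 5).
Σσ²ᵢ = 1.32 + 0.76 + 2.72 + 0.98 + 0.67 = 6.45
σ²_total = 6.45 + 2 × 2.49 = 11.43
α (item deleted) = (5/4)·(1 − 6.45/11.43) = 0.545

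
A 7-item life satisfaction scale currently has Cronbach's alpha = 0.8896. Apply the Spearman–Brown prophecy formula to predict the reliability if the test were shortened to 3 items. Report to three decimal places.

Length factor m = 3/7 = 0.4286
α' = m·α / (1 − (1−m)·α)
   = 3/7 × 0.8896 / (1 − (1 − 3/7) × 0.8896)
   = 0.3813 / 0.4917 = 0.775

predicted reliability = 0.775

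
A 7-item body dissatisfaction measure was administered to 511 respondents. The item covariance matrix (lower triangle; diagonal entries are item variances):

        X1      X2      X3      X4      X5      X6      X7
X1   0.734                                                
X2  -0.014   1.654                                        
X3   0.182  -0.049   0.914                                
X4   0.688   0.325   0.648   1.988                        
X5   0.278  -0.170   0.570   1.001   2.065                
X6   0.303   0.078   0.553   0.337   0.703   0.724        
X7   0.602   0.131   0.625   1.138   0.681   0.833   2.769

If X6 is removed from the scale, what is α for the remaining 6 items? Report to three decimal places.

Remaining items: X1, X2, X3, X4, X5, X7 (k = 6).
sum of item variances = 0.734 + 1.654 + 0.914 + 1.988 + 2.065 + 2.769 = 10.124
σ²_T = 10.124 + 2 × 6.636 = 23.396
α (item deleted) = (6/5)·(1 − 10.124/23.396) = 0.681

α = 0.681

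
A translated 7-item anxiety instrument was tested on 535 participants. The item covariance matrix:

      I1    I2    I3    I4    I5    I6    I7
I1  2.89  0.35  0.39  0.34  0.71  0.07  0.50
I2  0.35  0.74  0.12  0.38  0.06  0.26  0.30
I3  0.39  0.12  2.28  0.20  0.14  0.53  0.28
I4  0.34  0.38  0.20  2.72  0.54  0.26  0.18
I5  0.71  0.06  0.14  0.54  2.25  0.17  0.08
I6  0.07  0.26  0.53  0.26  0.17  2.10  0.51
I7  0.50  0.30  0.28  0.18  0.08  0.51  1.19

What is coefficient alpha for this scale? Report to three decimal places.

Σσ²ᵢ = 2.89 + 0.74 + 2.28 + 2.72 + 2.25 + 2.10 + 1.19 = 14.17
Σ_{i<j} σ_ij = 6.37
σ²_T = 14.17 + 2 × 6.37 = 26.91
α = (k/(k−1))·(1 − Σσ²ᵢ/σ²_T) = (7/6)·(1 − 14.17/26.91) = 0.552

coefficient alpha = 0.552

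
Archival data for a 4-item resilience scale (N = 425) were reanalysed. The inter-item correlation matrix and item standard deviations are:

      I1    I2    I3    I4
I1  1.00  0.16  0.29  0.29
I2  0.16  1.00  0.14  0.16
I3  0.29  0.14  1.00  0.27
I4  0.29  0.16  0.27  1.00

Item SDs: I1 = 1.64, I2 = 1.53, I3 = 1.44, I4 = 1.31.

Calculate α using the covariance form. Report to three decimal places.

Σσ²ᵢ = 1.64² + 1.53² + 1.44² + 1.31² = 8.8202
Covariances σ_ij = r_ij · s_i · s_j:
  σ(I1,I2) = 0.16 × 1.64 × 1.53 = 0.4015
  σ(I1,I3) = 0.29 × 1.64 × 1.44 = 0.6849
  σ(I1,I4) = 0.29 × 1.64 × 1.31 = 0.6230
  σ(I2,I3) = 0.14 × 1.53 × 1.44 = 0.3084
  σ(I2,I4) = 0.16 × 1.53 × 1.31 = 0.3207
  σ(I3,I4) = 0.27 × 1.44 × 1.31 = 0.5093
σ²_T = Σσ²ᵢ + 2·Σσ_ij = 8.8202 + 2 × 2.8478 = 14.5158
α = (4/3)·(1 − 8.8202/14.5158) = 0.523

α = 0.523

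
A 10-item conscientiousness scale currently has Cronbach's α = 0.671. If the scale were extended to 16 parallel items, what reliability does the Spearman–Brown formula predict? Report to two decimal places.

predicted reliability = 0.77

Length factor m = 16/10 = 1.6000
α' = m·α / (1 + (m−1)·α)
   = 16/10 × 0.671 / (1 + (16/10 − 1) × 0.671)
   = 1.0736 / 1.4026 = 0.77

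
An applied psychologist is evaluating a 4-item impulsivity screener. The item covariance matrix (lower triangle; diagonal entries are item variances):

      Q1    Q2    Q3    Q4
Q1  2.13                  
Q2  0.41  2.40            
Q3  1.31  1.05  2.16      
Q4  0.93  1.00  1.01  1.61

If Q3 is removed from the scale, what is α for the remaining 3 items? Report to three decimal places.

α = 0.649

Remaining items: Q1, Q2, Q4 (k = 3).
sum of item variances = 2.13 + 2.40 + 1.61 = 6.14
σ²_total = 6.14 + 2 × 2.34 = 10.82
α (item deleted) = (3/2)·(1 − 6.14/10.82) = 0.649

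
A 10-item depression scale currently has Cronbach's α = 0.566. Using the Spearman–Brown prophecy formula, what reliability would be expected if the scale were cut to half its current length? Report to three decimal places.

predicted reliability = 0.395

Length factor m = 1/2
α' = m·α / (1 − (1−m)·α)
   = 1/2 × 0.566 / (1 − (1 − 1/2) × 0.566)
   = 0.2830 / 0.7170 = 0.395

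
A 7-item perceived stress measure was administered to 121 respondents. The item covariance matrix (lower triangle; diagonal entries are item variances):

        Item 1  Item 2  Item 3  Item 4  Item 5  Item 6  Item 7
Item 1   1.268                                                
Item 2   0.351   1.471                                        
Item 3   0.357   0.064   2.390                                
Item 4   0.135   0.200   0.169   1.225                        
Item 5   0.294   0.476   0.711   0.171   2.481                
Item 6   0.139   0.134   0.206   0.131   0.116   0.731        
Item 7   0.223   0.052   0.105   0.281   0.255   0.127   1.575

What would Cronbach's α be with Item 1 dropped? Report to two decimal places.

Remaining items: Item 2, Item 3, Item 4, Item 5, Item 6, Item 7 (k = 6).
Σσ²ᵢ = 1.471 + 2.390 + 1.225 + 2.481 + 0.731 + 1.575 = 9.873
σ²_T = 9.873 + 2 × 3.198 = 16.269
α (item deleted) = (6/5)·(1 − 9.873/16.269) = 0.47

α = 0.47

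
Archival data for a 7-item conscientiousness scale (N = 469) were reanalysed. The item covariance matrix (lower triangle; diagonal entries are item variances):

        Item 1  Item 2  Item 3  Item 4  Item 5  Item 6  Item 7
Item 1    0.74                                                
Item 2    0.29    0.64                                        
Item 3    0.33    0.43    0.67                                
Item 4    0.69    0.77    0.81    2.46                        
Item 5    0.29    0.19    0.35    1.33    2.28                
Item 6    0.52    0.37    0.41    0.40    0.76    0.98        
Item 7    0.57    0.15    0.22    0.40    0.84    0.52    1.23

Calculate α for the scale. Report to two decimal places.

α = 0.82

Σσ²ᵢ = 0.74 + 0.64 + 0.67 + 2.46 + 2.28 + 0.98 + 1.23 = 9.00
Sum of off-diagonal covariances = 10.64
total variance = 9.00 + 2 × 10.64 = 30.28
α = (k/(k−1))·(1 − Σσ²ᵢ/total variance) = (7/6)·(1 − 9.00/30.28) = 0.82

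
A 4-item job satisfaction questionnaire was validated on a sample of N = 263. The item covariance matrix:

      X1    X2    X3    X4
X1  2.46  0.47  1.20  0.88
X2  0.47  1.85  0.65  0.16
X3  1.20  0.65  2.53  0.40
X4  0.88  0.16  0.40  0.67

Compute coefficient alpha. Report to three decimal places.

coefficient alpha = 0.667

sum of item variances = 2.46 + 1.85 + 2.53 + 0.67 = 7.51
Sum of the distinct covariances = 3.76
total variance = 7.51 + 2 × 3.76 = 15.03
α = (k/(k−1))·(1 − sum of item variances/total variance) = (4/3)·(1 − 7.51/15.03) = 0.667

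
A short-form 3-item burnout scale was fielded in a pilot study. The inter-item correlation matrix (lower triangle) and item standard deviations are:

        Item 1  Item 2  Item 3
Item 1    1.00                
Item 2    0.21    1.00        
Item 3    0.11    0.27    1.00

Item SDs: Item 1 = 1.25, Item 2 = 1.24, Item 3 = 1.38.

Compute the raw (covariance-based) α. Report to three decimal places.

Σσ²ᵢ = 1.25² + 1.24² + 1.38² = 5.0045
Covariances σ_ij = r_ij · s_i · s_j:
  σ(Item 1,Item 2) = 0.21 × 1.25 × 1.24 = 0.3255
  σ(Item 1,Item 3) = 0.11 × 1.25 × 1.38 = 0.1898
  σ(Item 2,Item 3) = 0.27 × 1.24 × 1.38 = 0.4620
σ²_T = Σσ²ᵢ + 2·Σσ_ij = 5.0045 + 2 × 0.9773 = 6.9591
α = (3/2)·(1 − 5.0045/6.9591) = 0.421

α = 0.421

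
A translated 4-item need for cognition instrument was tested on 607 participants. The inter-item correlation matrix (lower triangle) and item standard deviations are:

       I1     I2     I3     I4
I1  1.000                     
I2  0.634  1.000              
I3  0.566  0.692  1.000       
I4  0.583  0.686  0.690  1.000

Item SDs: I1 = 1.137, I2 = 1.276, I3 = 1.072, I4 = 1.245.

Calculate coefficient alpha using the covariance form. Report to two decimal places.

coefficient alpha = 0.88

Σσ²ᵢ = 1.137² + 1.276² + 1.072² + 1.245² = 5.6202
Covariances σ_ij = r_ij · s_i · s_j:
  σ(I1,I2) = 0.634 × 1.137 × 1.276 = 0.9198
  σ(I1,I3) = 0.566 × 1.137 × 1.072 = 0.6899
  σ(I1,I4) = 0.583 × 1.137 × 1.245 = 0.8253
  σ(I2,I3) = 0.692 × 1.276 × 1.072 = 0.9466
  σ(I2,I4) = 0.686 × 1.276 × 1.245 = 1.0898
  σ(I3,I4) = 0.690 × 1.072 × 1.245 = 0.9209
σ²_T = Σσ²ᵢ + 2·Σσ_ij = 5.6202 + 2 × 5.3923 = 16.4048
α = (4/3)·(1 − 5.6202/16.4048) = 0.88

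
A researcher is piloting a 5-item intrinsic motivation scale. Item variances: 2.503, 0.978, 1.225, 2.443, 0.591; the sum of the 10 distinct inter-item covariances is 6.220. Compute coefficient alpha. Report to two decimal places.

α = 0.77

Σσᵢ² = 2.503 + 0.978 + 1.225 + 2.443 + 0.591 = 7.740
Sum of distinct covariances = 6.220
Var(T) = Σσᵢ² + 2·Σcov = 7.740 + 2 × 6.220 = 20.180
α = (5/4)·(1 − 7.740/20.180) = 0.77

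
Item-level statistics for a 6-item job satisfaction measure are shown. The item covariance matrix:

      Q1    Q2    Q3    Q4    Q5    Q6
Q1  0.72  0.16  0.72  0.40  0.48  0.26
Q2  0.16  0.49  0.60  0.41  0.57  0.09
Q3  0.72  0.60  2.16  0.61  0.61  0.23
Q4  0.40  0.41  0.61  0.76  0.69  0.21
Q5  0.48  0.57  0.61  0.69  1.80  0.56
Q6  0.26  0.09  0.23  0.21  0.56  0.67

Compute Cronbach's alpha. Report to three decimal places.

ΣVar(i) = 0.72 + 0.49 + 2.16 + 0.76 + 1.80 + 0.67 = 6.60
Σ_{i<j} σ_ij = 6.60
total variance = 6.60 + 2 × 6.60 = 19.80
α = (k/(k−1))·(1 − ΣVar(i)/total variance) = (6/5)·(1 − 6.60/19.80) = 0.800

Cronbach's alpha = 0.800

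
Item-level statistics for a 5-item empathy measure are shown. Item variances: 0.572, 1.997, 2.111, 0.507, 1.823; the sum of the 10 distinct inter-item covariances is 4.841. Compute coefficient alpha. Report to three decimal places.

coefficient alpha = 0.725

ΣVar(i) = 0.572 + 1.997 + 2.111 + 0.507 + 1.823 = 7.010
Sum of distinct covariances = 4.841
total variance = ΣVar(i) + 2·Σcov = 7.010 + 2 × 4.841 = 16.692
α = (5/4)·(1 − 7.010/16.692) = 0.725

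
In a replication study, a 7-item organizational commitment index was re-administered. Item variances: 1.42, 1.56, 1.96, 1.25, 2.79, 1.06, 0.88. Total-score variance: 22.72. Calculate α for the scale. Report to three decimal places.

α = 0.606

sum of item variances = 1.42 + 1.56 + 1.96 + 1.25 + 2.79 + 1.06 + 0.88 = 10.92
α = (k/(k−1))·(1 − sum of item variances/total variance) = (7/6)·(1 − 10.92/22.72) = 0.606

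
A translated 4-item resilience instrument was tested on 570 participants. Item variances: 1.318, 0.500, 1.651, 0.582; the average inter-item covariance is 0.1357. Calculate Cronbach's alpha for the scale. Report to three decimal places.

α = 0.382

Σσᵢ² = 1.318 + 0.500 + 1.651 + 0.582 = 4.051
Sum of the 6 distinct covariances = 6 × 0.1357 = 0.8142
Var(T) = Σσᵢ² + 2·Σcov = 4.051 + 2 × 0.8142 = 5.6794
α = (4/3)·(1 − 4.051/5.6794) = 0.382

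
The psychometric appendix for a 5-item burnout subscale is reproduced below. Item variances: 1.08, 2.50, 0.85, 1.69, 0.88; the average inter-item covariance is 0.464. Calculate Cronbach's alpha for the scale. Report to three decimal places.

Σσ²ᵢ = 1.08 + 2.50 + 0.85 + 1.69 + 0.88 = 7.00
Sum of the 10 distinct covariances = 10 × 0.464 = 4.640
total variance = Σσ²ᵢ + 2·Σcov = 7.00 + 2 × 4.640 = 16.280
α = (5/4)·(1 − 7.00/16.280) = 0.713

α = 0.713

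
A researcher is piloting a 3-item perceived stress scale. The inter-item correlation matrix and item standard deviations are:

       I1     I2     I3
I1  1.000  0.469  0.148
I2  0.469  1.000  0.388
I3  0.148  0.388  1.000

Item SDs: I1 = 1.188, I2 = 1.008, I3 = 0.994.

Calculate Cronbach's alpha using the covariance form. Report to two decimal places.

Cronbach's alpha = 0.60

Σσ²ᵢ = 1.188² + 1.008² + 0.994² = 3.4154
Covariances σ_ij = r_ij · s_i · s_j:
  σ(I1,I2) = 0.469 × 1.188 × 1.008 = 0.5616
  σ(I1,I3) = 0.148 × 1.188 × 0.994 = 0.1748
  σ(I2,I3) = 0.388 × 1.008 × 0.994 = 0.3888
σ²_T = Σσ²ᵢ + 2·Σσ_ij = 3.4154 + 2 × 1.1252 = 5.6658
α = (3/2)·(1 − 3.4154/5.6658) = 0.60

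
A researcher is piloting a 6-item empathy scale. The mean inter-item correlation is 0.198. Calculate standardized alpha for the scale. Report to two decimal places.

standardized alpha = 0.60

Standardized α = k·r̄ / (1 + (k−1)·r̄) = 6 × 0.198 / (1 + 5 × 0.198)
  = 1.1880 / 1.9900 = 0.60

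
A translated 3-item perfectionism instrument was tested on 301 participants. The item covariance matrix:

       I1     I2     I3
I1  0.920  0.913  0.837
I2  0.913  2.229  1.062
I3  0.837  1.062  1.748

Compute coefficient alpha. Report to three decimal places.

ΣVar(i) = 0.920 + 2.229 + 1.748 = 4.897
Sum of the distinct covariances = 2.812
Var(T) = 4.897 + 2 × 2.812 = 10.521
α = (k/(k−1))·(1 − ΣVar(i)/Var(T)) = (3/2)·(1 − 4.897/10.521) = 0.802

coefficient alpha = 0.802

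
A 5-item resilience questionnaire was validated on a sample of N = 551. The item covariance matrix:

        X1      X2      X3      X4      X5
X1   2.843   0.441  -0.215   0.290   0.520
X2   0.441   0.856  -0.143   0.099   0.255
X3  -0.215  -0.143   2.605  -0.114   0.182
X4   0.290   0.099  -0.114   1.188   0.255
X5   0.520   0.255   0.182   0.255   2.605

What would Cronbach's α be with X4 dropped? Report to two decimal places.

Cronbach's α = 0.25

Remaining items: X1, X2, X3, X5 (k = 4).
ΣVar(i) = 2.843 + 0.856 + 2.605 + 2.605 = 8.909
total variance = 8.909 + 2 × 1.040 = 10.989
α (item deleted) = (4/3)·(1 − 8.909/10.989) = 0.25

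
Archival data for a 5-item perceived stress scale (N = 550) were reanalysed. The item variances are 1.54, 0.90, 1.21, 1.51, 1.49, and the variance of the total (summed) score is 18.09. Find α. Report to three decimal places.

α = 0.790

ΣVar(i) = 1.54 + 0.90 + 1.21 + 1.51 + 1.49 = 6.65
α = (k/(k−1))·(1 − ΣVar(i)/total variance) = (5/4)·(1 − 6.65/18.09) = 0.790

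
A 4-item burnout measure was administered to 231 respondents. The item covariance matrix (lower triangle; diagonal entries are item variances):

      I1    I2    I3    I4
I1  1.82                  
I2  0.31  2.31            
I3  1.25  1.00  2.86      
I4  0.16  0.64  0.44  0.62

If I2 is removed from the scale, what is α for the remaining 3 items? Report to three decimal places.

α = 0.617

Remaining items: I1, I3, I4 (k = 3).
ΣVar(i) = 1.82 + 2.86 + 0.62 = 5.30
total variance = 5.30 + 2 × 1.85 = 9.00
α (item deleted) = (3/2)·(1 − 5.30/9.00) = 0.617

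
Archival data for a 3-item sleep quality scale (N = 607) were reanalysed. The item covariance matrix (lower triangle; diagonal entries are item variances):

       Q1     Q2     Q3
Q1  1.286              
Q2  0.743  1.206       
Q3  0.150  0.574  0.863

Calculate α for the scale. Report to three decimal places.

sum of item variances = 1.286 + 1.206 + 0.863 = 3.355
Sum of the distinct covariances = 1.467
total variance = 3.355 + 2 × 1.467 = 6.289
α = (k/(k−1))·(1 − sum of item variances/total variance) = (3/2)·(1 − 3.355/6.289) = 0.700

α = 0.700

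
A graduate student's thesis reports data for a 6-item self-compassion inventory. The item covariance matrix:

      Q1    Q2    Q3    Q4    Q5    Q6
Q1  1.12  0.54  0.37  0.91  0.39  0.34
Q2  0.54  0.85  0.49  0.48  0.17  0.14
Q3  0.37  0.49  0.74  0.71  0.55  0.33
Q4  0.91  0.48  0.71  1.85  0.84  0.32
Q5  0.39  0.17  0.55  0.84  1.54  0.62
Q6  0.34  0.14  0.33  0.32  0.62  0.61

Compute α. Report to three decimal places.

ΣVar(i) = 1.12 + 0.85 + 0.74 + 1.85 + 1.54 + 0.61 = 6.71
Sum of the distinct covariances = 7.20
σ²_T = 6.71 + 2 × 7.20 = 21.11
α = (k/(k−1))·(1 − ΣVar(i)/σ²_T) = (6/5)·(1 − 6.71/21.11) = 0.819

α = 0.819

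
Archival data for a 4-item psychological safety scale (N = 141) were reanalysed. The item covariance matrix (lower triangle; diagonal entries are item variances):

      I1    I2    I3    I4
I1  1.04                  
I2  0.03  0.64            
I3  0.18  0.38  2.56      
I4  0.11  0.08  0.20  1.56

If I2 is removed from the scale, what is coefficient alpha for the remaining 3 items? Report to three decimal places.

α = 0.239

Remaining items: I1, I3, I4 (k = 3).
Σσ²ᵢ = 1.04 + 2.56 + 1.56 = 5.16
Var(T) = 5.16 + 2 × 0.49 = 6.14
α (item deleted) = (3/2)·(1 − 5.16/6.14) = 0.239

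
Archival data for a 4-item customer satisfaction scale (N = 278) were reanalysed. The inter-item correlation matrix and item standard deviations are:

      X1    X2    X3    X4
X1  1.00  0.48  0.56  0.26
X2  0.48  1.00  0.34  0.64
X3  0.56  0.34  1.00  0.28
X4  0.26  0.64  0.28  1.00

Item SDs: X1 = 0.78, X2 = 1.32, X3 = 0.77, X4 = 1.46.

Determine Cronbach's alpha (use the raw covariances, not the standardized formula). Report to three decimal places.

α = 0.725

Σσ²ᵢ = 0.78² + 1.32² + 0.77² + 1.46² = 5.0753
Covariances σ_ij = r_ij · s_i · s_j:
  σ(X1,X2) = 0.48 × 0.78 × 1.32 = 0.4942
  σ(X1,X3) = 0.56 × 0.78 × 0.77 = 0.3363
  σ(X1,X4) = 0.26 × 0.78 × 1.46 = 0.2961
  σ(X2,X3) = 0.34 × 1.32 × 0.77 = 0.3456
  σ(X2,X4) = 0.64 × 1.32 × 1.46 = 1.2334
  σ(X3,X4) = 0.28 × 0.77 × 1.46 = 0.3148
σ²_T = Σσ²ᵢ + 2·Σσ_ij = 5.0753 + 2 × 3.0204 = 11.1161
α = (4/3)·(1 − 5.0753/11.1161) = 0.725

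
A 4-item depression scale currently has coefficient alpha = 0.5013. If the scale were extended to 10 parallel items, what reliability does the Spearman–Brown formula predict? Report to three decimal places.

Length factor m = 10/4 = 2.5000
α' = m·α / (1 + (m−1)·α)
   = 10/4 × 0.5013 / (1 + (10/4 − 1) × 0.5013)
   = 1.2532 / 1.7519 = 0.715

predicted reliability = 0.715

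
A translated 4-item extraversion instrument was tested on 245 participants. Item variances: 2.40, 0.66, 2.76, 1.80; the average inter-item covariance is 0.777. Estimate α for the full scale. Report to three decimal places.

Σσ²ᵢ = 2.40 + 0.66 + 2.76 + 1.80 = 7.62
Sum of the 6 distinct covariances = 6 × 0.777 = 4.662
σ²_T = Σσ²ᵢ + 2·Σcov = 7.62 + 2 × 4.662 = 16.944
α = (4/3)·(1 − 7.62/16.944) = 0.734

α = 0.734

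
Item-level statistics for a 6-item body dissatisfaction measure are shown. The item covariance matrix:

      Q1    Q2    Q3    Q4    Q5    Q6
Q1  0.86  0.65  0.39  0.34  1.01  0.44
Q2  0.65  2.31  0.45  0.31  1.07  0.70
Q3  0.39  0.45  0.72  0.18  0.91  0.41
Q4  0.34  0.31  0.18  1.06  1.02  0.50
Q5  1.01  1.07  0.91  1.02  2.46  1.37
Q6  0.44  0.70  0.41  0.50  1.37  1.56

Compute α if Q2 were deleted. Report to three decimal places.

Remaining items: Q1, Q3, Q4, Q5, Q6 (k = 5).
Σσᵢ² = 0.86 + 0.72 + 1.06 + 2.46 + 1.56 = 6.66
σ²_total = 6.66 + 2 × 6.57 = 19.80
α (item deleted) = (5/4)·(1 − 6.66/19.80) = 0.830

α = 0.830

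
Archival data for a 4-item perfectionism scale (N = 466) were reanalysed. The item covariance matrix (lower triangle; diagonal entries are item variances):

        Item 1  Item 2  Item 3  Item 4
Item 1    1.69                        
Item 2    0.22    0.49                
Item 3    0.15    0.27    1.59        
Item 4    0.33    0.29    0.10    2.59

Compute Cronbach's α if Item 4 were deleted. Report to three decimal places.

α = 0.380

Remaining items: Item 1, Item 2, Item 3 (k = 3).
ΣVar(i) = 1.69 + 0.49 + 1.59 = 3.77
σ²_total = 3.77 + 2 × 0.64 = 5.05
α (item deleted) = (3/2)·(1 − 3.77/5.05) = 0.380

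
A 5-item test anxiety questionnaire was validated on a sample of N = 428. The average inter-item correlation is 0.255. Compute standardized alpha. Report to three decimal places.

standardized alpha = 0.631

Standardized α = k·r̄ / (1 + (k−1)·r̄) = 5 × 0.255 / (1 + 4 × 0.255)
  = 1.2750 / 2.0200 = 0.631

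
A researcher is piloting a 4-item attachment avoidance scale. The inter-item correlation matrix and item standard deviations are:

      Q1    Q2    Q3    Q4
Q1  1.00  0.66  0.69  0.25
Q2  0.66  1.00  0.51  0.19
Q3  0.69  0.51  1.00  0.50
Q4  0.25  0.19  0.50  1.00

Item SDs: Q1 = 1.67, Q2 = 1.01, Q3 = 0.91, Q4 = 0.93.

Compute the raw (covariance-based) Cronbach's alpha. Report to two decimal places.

Cronbach's alpha = 0.76

Σσ²ᵢ = 1.67² + 1.01² + 0.91² + 0.93² = 5.5020
Covariances σ_ij = r_ij · s_i · s_j:
  σ(Q1,Q2) = 0.66 × 1.67 × 1.01 = 1.1132
  σ(Q1,Q3) = 0.69 × 1.67 × 0.91 = 1.0486
  σ(Q1,Q4) = 0.25 × 1.67 × 0.93 = 0.3883
  σ(Q2,Q3) = 0.51 × 1.01 × 0.91 = 0.4687
  σ(Q2,Q4) = 0.19 × 1.01 × 0.93 = 0.1785
  σ(Q3,Q4) = 0.50 × 0.91 × 0.93 = 0.4232
σ²_T = Σσ²ᵢ + 2·Σσ_ij = 5.5020 + 2 × 3.6205 = 12.7430
α = (4/3)·(1 − 5.5020/12.7430) = 0.76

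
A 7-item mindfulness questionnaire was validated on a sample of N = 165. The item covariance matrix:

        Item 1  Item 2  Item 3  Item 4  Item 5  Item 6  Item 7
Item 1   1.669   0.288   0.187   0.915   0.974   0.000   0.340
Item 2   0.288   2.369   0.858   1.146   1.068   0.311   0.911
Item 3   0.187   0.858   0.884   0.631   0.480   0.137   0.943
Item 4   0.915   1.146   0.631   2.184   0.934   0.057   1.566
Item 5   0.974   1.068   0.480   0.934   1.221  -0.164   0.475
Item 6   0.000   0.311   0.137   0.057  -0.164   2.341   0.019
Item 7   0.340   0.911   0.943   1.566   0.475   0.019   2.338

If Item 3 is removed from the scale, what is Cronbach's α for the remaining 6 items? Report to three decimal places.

Remaining items: Item 1, Item 2, Item 4, Item 5, Item 6, Item 7 (k = 6).
sum of item variances = 1.669 + 2.369 + 2.184 + 1.221 + 2.341 + 2.338 = 12.122
σ²_T = 12.122 + 2 × 8.840 = 29.802
α (item deleted) = (6/5)·(1 − 12.122/29.802) = 0.712

α = 0.712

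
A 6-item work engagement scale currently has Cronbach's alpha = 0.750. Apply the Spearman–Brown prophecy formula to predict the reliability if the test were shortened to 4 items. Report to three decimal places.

Length factor m = 4/6 = 0.6667
α' = m·α / (1 − (1−m)·α)
   = 4/6 × 0.750 / (1 − (1 − 4/6) × 0.750)
   = 0.5000 / 0.7500 = 0.667

predicted reliability = 0.667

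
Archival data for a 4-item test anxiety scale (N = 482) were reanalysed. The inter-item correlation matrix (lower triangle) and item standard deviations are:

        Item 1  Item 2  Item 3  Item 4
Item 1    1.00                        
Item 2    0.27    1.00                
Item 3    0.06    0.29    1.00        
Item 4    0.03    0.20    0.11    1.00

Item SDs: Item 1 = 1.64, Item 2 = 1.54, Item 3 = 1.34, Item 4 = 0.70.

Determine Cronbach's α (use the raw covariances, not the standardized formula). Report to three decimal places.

Cronbach's α = 0.433

Σσ²ᵢ = 1.64² + 1.54² + 1.34² + 0.70² = 7.3468
Covariances σ_ij = r_ij · s_i · s_j:
  σ(Item 1,Item 2) = 0.27 × 1.64 × 1.54 = 0.6819
  σ(Item 1,Item 3) = 0.06 × 1.64 × 1.34 = 0.1319
  σ(Item 1,Item 4) = 0.03 × 1.64 × 0.70 = 0.0344
  σ(Item 2,Item 3) = 0.29 × 1.54 × 1.34 = 0.5984
  σ(Item 2,Item 4) = 0.20 × 1.54 × 0.70 = 0.2156
  σ(Item 3,Item 4) = 0.11 × 1.34 × 0.70 = 0.1032
σ²_T = Σσ²ᵢ + 2·Σσ_ij = 7.3468 + 2 × 1.7654 = 10.8776
α = (4/3)·(1 − 7.3468/10.8776) = 0.433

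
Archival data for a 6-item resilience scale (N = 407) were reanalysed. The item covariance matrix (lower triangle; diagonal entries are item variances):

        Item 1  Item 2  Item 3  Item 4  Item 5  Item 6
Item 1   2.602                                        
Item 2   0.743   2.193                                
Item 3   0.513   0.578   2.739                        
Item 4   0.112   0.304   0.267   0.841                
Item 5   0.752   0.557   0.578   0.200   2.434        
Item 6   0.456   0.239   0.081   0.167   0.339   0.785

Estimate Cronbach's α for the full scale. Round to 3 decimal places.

α = 0.605

Σσ²ᵢ = 2.602 + 2.193 + 2.739 + 0.841 + 2.434 + 0.785 = 11.594
Σ_{i<j} σ_ij = 5.886
σ²_T = 11.594 + 2 × 5.886 = 23.366
α = (k/(k−1))·(1 − Σσ²ᵢ/σ²_T) = (6/5)·(1 − 11.594/23.366) = 0.605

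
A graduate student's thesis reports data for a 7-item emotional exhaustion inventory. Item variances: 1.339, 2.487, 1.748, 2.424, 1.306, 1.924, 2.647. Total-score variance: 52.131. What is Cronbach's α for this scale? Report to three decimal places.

Σσᵢ² = 1.339 + 2.487 + 1.748 + 2.424 + 1.306 + 1.924 + 2.647 = 13.875
α = (k/(k−1))·(1 − Σσᵢ²/Var(T)) = (7/6)·(1 − 13.875/52.131) = 0.856

Cronbach's α = 0.856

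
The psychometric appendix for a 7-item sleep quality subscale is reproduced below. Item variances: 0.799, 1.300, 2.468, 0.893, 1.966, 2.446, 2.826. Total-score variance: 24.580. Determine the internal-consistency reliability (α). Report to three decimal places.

sum of item variances = 0.799 + 1.300 + 2.468 + 0.893 + 1.966 + 2.446 + 2.826 = 12.698
α = (k/(k−1))·(1 − sum of item variances/total variance) = (7/6)·(1 − 12.698/24.580) = 0.564

α = 0.564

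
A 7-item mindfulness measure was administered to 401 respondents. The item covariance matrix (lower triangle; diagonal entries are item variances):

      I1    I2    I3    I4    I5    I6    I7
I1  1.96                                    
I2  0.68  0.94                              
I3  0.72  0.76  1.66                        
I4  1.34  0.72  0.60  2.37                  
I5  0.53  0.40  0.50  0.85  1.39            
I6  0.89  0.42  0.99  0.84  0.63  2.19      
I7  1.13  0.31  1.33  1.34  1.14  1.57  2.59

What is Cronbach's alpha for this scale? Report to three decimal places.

Cronbach's alpha = 0.851

sum of item variances = 1.96 + 0.94 + 1.66 + 2.37 + 1.39 + 2.19 + 2.59 = 13.10
Sum of the distinct covariances = 17.69
total variance = 13.10 + 2 × 17.69 = 48.48
α = (k/(k−1))·(1 − sum of item variances/total variance) = (7/6)·(1 − 13.10/48.48) = 0.851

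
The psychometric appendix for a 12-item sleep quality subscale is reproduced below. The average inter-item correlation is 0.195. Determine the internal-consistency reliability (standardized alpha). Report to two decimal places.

Standardized α = k·r̄ / (1 + (k−1)·r̄) = 12 × 0.195 / (1 + 11 × 0.195)
  = 2.3400 / 3.1450 = 0.74

α = 0.74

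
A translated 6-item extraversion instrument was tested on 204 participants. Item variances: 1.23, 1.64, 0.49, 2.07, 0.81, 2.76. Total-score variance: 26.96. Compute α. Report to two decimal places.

α = 0.80

Σσᵢ² = 1.23 + 1.64 + 0.49 + 2.07 + 0.81 + 2.76 = 9.00
α = (k/(k−1))·(1 − Σσᵢ²/σ²_T) = (6/5)·(1 − 9.00/26.96) = 0.80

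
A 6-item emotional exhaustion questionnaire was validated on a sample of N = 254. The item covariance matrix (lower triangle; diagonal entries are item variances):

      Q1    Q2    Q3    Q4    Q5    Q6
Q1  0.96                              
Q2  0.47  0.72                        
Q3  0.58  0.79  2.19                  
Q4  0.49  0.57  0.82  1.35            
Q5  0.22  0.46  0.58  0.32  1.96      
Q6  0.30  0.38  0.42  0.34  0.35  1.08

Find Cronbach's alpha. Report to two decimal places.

ΣVar(i) = 0.96 + 0.72 + 2.19 + 1.35 + 1.96 + 1.08 = 8.26
Sum of off-diagonal covariances = 7.09
total variance = 8.26 + 2 × 7.09 = 22.44
α = (k/(k−1))·(1 − ΣVar(i)/total variance) = (6/5)·(1 − 8.26/22.44) = 0.76

Cronbach's alpha = 0.76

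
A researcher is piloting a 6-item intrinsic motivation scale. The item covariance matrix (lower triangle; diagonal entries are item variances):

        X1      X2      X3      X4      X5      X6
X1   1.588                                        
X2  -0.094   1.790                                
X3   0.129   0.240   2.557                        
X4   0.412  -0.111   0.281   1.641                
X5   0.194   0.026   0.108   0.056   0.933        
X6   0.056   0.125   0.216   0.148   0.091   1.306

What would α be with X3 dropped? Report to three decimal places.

Remaining items: X1, X2, X4, X5, X6 (k = 5).
Σσ²ᵢ = 1.588 + 1.790 + 1.641 + 0.933 + 1.306 = 7.258
σ²_T = 7.258 + 2 × 0.903 = 9.064
α (item deleted) = (5/4)·(1 − 7.258/9.064) = 0.249

α = 0.249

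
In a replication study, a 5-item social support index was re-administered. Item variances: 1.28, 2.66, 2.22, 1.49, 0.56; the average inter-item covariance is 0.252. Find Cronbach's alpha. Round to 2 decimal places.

Σσᵢ² = 1.28 + 2.66 + 2.22 + 1.49 + 0.56 = 8.21
Sum of the 10 distinct covariances = 10 × 0.252 = 2.520
σ²_total = Σσᵢ² + 2·Σcov = 8.21 + 2 × 2.520 = 13.250
α = (5/4)·(1 − 8.21/13.250) = 0.48

Cronbach's alpha = 0.48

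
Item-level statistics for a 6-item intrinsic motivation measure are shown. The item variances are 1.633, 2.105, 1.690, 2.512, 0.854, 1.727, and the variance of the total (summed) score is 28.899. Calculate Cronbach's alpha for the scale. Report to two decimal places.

Σσ²ᵢ = 1.633 + 2.105 + 1.690 + 2.512 + 0.854 + 1.727 = 10.521
α = (k/(k−1))·(1 − Σσ²ᵢ/σ²_T) = (6/5)·(1 − 10.521/28.899) = 0.76

Cronbach's alpha = 0.76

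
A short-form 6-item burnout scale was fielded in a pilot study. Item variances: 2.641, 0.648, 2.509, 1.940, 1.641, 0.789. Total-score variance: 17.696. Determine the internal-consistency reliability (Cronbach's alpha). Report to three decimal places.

sum of item variances = 2.641 + 0.648 + 2.509 + 1.940 + 1.641 + 0.789 = 10.168
α = (k/(k−1))·(1 − sum of item variances/σ²_T) = (6/5)·(1 − 10.168/17.696) = 0.510

Cronbach's alpha = 0.510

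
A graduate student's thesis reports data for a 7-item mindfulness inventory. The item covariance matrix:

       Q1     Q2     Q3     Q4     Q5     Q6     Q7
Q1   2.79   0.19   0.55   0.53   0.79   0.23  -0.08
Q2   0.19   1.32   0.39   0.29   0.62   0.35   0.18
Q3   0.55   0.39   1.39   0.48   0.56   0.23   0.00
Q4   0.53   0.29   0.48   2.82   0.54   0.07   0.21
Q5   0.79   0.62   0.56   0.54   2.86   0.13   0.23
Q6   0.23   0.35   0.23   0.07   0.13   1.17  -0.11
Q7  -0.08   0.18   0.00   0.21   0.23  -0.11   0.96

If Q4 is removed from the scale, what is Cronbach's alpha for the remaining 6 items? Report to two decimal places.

Remaining items: Q1, Q2, Q3, Q5, Q6, Q7 (k = 6).
Σσ²ᵢ = 2.79 + 1.32 + 1.39 + 2.86 + 1.17 + 0.96 = 10.49
total variance = 10.49 + 2 × 4.26 = 19.01
α (item deleted) = (6/5)·(1 − 10.49/19.01) = 0.54

α = 0.54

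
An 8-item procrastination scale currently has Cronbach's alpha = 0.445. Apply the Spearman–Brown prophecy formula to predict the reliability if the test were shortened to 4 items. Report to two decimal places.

predicted reliability = 0.29

Length factor m = 4/8 = 0.5000
α' = m·α / (1 − (1−m)·α)
   = 4/8 × 0.445 / (1 − (1 − 4/8) × 0.445)
   = 0.2225 / 0.7775 = 0.29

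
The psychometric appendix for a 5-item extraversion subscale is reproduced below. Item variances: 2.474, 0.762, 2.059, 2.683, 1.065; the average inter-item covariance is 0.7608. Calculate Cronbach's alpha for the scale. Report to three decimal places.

α = 0.784

Σσᵢ² = 2.474 + 0.762 + 2.059 + 2.683 + 1.065 = 9.043
Sum of the 10 distinct covariances = 10 × 0.7608 = 7.6080
total variance = Σσᵢ² + 2·Σcov = 9.043 + 2 × 7.6080 = 24.2590
α = (5/4)·(1 − 9.043/24.2590) = 0.784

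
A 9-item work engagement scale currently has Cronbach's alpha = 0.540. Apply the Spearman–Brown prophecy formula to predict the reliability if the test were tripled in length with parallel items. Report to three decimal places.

Length factor m = 3
α' = m·α / (1 + (m−1)·α)
   = 3 × 0.540 / (1 + (3 − 1) × 0.540)
   = 1.6200 / 2.0800 = 0.779

predicted reliability = 0.779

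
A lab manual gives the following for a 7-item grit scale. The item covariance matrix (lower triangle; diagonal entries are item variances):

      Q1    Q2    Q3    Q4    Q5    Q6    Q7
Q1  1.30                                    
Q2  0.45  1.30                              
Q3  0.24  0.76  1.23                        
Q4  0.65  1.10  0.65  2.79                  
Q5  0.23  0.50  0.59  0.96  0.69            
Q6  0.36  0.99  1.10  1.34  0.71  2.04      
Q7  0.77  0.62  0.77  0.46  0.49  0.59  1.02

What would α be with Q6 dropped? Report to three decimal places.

α = 0.827

Remaining items: Q1, Q2, Q3, Q4, Q5, Q7 (k = 6).
sum of item variances = 1.30 + 1.30 + 1.23 + 2.79 + 0.69 + 1.02 = 8.33
Var(T) = 8.33 + 2 × 9.24 = 26.81
α (item deleted) = (6/5)·(1 − 8.33/26.81) = 0.827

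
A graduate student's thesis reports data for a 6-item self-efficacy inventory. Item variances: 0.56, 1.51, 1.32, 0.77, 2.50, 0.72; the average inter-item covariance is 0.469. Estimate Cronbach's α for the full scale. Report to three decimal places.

α = 0.787

Σσ²ᵢ = 0.56 + 1.51 + 1.32 + 0.77 + 2.50 + 0.72 = 7.38
Sum of the 15 distinct covariances = 15 × 0.469 = 7.035
Var(T) = Σσ²ᵢ + 2·Σcov = 7.38 + 2 × 7.035 = 21.450
α = (6/5)·(1 − 7.38/21.450) = 0.787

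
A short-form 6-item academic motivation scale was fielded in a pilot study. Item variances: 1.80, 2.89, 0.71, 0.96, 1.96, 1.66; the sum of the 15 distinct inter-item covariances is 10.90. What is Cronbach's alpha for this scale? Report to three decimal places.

Σσ²ᵢ = 1.80 + 2.89 + 0.71 + 0.96 + 1.96 + 1.66 = 9.98
Sum of distinct covariances = 10.90
total variance = Σσ²ᵢ + 2·Σcov = 9.98 + 2 × 10.90 = 31.78
α = (6/5)·(1 − 9.98/31.78) = 0.823

α = 0.823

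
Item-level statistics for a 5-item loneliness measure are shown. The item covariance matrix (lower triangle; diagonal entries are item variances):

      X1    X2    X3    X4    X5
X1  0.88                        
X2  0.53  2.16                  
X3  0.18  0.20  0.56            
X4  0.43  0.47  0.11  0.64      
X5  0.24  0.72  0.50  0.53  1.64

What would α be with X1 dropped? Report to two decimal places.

Remaining items: X2, X3, X4, X5 (k = 4).
Σσ²ᵢ = 2.16 + 0.56 + 0.64 + 1.64 = 5.00
Var(T) = 5.00 + 2 × 2.53 = 10.06
α (item deleted) = (4/3)·(1 − 5.00/10.06) = 0.67

α = 0.67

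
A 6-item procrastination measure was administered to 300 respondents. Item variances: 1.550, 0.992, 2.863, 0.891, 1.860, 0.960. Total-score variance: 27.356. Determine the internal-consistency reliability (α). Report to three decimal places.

α = 0.800

Σσᵢ² = 1.550 + 0.992 + 2.863 + 0.891 + 1.860 + 0.960 = 9.116
α = (k/(k−1))·(1 − Σσᵢ²/total variance) = (6/5)·(1 − 9.116/27.356) = 0.800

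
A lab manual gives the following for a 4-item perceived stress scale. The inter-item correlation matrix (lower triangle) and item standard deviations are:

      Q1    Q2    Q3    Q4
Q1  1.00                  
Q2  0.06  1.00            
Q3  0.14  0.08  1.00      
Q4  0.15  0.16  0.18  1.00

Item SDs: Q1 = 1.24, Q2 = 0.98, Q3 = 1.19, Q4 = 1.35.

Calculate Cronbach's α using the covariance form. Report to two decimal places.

Σσ²ᵢ = 1.24² + 0.98² + 1.19² + 1.35² = 5.7366
Covariances σ_ij = r_ij · s_i · s_j:
  σ(Q1,Q2) = 0.06 × 1.24 × 0.98 = 0.0729
  σ(Q1,Q3) = 0.14 × 1.24 × 1.19 = 0.2066
  σ(Q1,Q4) = 0.15 × 1.24 × 1.35 = 0.2511
  σ(Q2,Q3) = 0.08 × 0.98 × 1.19 = 0.0933
  σ(Q2,Q4) = 0.16 × 0.98 × 1.35 = 0.2117
  σ(Q3,Q4) = 0.18 × 1.19 × 1.35 = 0.2892
σ²_T = Σσ²ᵢ + 2·Σσ_ij = 5.7366 + 2 × 1.1248 = 7.9862
α = (4/3)·(1 − 5.7366/7.9862) = 0.38

α = 0.38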